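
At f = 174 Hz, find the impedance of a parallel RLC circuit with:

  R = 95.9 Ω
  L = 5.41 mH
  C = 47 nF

Step 1 — Angular frequency: ω = 2π·f = 2π·174 = 1093 rad/s.
Step 2 — Component impedances:
  R: Z = R = 95.9 Ω
  L: Z = jωL = j·1093·0.00541 = 0 + j5.915 Ω
  C: Z = 1/(jωC) = -j/(ω·C) = 0 - j1.946e+04 Ω
Step 3 — Parallel combination: 1/Z_total = 1/R + 1/L + 1/C; Z_total = 0.3636 + j5.894 Ω = 5.905∠86.5° Ω.

Z = 0.3636 + j5.894 Ω = 5.905∠86.5° Ω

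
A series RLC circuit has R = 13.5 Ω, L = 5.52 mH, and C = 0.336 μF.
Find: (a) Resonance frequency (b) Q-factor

Step 1 — Resonance condition Im(Z)=0 gives ω₀ = 1/√(LC).
Step 2 — ω₀ = 1/√(0.00552·3.36e-07) = 2.322e+04 rad/s.
Step 3 — f₀ = ω₀/(2π) = 3696 Hz.
Step 4 — Series Q: Q = ω₀L/R = 2.322e+04·0.00552/13.5 = 9.494.

(a) f₀ = 3696 Hz  (b) Q = 9.494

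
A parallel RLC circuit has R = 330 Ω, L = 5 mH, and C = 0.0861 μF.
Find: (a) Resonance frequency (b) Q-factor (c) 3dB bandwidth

Step 1 — Resonance: ω₀ = 1/√(LC) = 1/√(0.005·8.61e-08) = 4.82e+04 rad/s.
Step 2 — f₀ = ω₀/(2π) = 7671 Hz.
Step 3 — Parallel Q: Q = R/(ω₀L) = 330/(4.82e+04·0.005) = 1.369.
Step 4 — Bandwidth: Δω = ω₀/Q = 3.52e+04 rad/s; BW = Δω/(2π) = 5601 Hz.

(a) f₀ = 7671 Hz  (b) Q = 1.369  (c) BW = 5601 Hz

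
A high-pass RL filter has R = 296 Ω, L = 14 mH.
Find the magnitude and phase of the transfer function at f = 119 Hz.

Step 1 — Angular frequency: ω = 2π·119 = 747.7 rad/s.
Step 2 — Transfer function: H(jω) = jωL/(R + jωL).
Step 3 — Numerator jωL = j·10.47; denominator R + jωL = 296 + j10.47.
Step 4 — H = 0.001249 + j0.03532.
Step 5 — Magnitude: |H| = 0.03534 (-29.0 dB); phase: φ = 88.0°.

|H| = 0.03534 (-29.0 dB), φ = 88.0°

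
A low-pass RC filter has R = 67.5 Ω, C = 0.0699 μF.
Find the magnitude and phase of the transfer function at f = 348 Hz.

Step 1 — Angular frequency: ω = 2π·348 = 2187 rad/s.
Step 2 — Transfer function: H(jω) = 1/(1 + jωRC).
Step 3 — Denominator: 1 + jωRC = 1 + j·2187·67.5·6.99e-08 = 1 + j0.01032.
Step 4 — H = 0.9999 - j0.01032.
Step 5 — Magnitude: |H| = 0.9999 (-0.0 dB); phase: φ = -0.6°.

|H| = 0.9999 (-0.0 dB), φ = -0.6°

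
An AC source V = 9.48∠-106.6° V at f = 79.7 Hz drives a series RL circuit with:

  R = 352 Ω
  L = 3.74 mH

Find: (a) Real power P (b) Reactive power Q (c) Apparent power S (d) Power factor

Step 1 — Angular frequency: ω = 2π·f = 2π·79.7 = 500.8 rad/s.
Step 2 — Component impedances:
  R: Z = R = 352 Ω
  L: Z = jωL = j·500.8·0.00374 = 0 + j1.873 Ω
Step 3 — Series combination: Z_total = R + L = 352 + j1.873 Ω = 352∠0.3° Ω.
Step 4 — Source phasor: V = 9.48∠-106.6° V = -2.708 - j9.085 V.
Step 5 — Current: I = V / Z = -0.007831 - j0.02577 A = 0.02693∠-106.9° A.
Step 6 — Complex power: S = V·I* = 0.2553 + j0.001358 VA.
Step 7 — Real power: P = Re(S) = 0.2553 W.
Step 8 — Reactive power: Q = Im(S) = 0.001358 VAR.
Step 9 — Apparent power: |S| = 0.2553 VA.
Step 10 — Power factor: PF = P/|S| = 1 (lagging).

(a) P = 0.2553 W  (b) Q = 0.001358 VAR  (c) S = 0.2553 VA  (d) PF = 1 (lagging)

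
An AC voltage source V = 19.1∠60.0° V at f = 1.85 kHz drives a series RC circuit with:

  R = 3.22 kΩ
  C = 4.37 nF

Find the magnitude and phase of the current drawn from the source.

Step 1 — Angular frequency: ω = 2π·f = 2π·1850 = 1.162e+04 rad/s.
Step 2 — Component impedances:
  R: Z = R = 3220 Ω
  C: Z = 1/(jωC) = -j/(ω·C) = 0 - j1.969e+04 Ω
Step 3 — Series combination: Z_total = R + C = 3220 - j1.969e+04 Ω = 1.995e+04∠-80.7° Ω.
Step 4 — Source phasor: V = 19.1∠60.0° V = 9.55 + j16.54 V.
Step 5 — Ohm's law: I = V / Z_total = (9.55 + j16.54) / (3220 - j1.969e+04) = -0.0007411 + j0.0006063 A.
Step 6 — Convert to polar: |I| = 0.0009575 A, ∠I = 140.7°.

I = 0.0009575∠140.7° A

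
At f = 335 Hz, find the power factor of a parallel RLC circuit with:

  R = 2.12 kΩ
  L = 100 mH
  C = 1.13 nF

Step 1 — Angular frequency: ω = 2π·f = 2π·335 = 2105 rad/s.
Step 2 — Component impedances:
  R: Z = R = 2120 Ω
  L: Z = jωL = j·2105·0.1 = 0 + j210.5 Ω
  C: Z = 1/(jωC) = -j/(ω·C) = 0 - j4.204e+05 Ω
Step 3 — Parallel combination: 1/Z_total = 1/R + 1/L + 1/C; Z_total = 20.71 + j208.5 Ω = 209.6∠84.3° Ω.
Step 4 — Power factor: PF = cos(φ) = Re(Z)/|Z| = 20.715/209.56 = 0.09885.
Step 5 — Type: Im(Z) = 208.5 ⇒ lagging (phase φ = 84.3°).

PF = 0.09885 (lagging, φ = 84.3°)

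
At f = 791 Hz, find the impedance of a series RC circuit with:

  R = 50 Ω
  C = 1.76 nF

Step 1 — Angular frequency: ω = 2π·f = 2π·791 = 4970 rad/s.
Step 2 — Component impedances:
  R: Z = R = 50 Ω
  C: Z = 1/(jωC) = -j/(ω·C) = 0 - j1.143e+05 Ω
Step 3 — Series combination: Z_total = R + C = 50 - j1.143e+05 Ω = 1.143e+05∠-90.0° Ω.

Z = 50 - j1.143e+05 Ω = 1.143e+05∠-90.0° Ω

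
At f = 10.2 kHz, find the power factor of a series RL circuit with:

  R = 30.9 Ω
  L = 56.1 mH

Step 1 — Angular frequency: ω = 2π·f = 2π·1.02e+04 = 6.409e+04 rad/s.
Step 2 — Component impedances:
  R: Z = R = 30.9 Ω
  L: Z = jωL = j·6.409e+04·0.0561 = 0 + j3595 Ω
Step 3 — Series combination: Z_total = R + L = 30.9 + j3595 Ω = 3595∠89.5° Ω.
Step 4 — Power factor: PF = cos(φ) = Re(Z)/|Z| = 30.9/3595.5 = 0.008594.
Step 5 — Type: Im(Z) = 3595 ⇒ lagging (phase φ = 89.5°).

PF = 0.008594 (lagging, φ = 89.5°)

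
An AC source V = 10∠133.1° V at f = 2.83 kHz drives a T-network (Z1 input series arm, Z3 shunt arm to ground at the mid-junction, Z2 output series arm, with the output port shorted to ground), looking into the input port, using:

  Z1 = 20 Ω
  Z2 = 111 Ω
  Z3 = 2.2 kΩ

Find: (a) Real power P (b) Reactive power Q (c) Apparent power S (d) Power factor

Step 1 — Angular frequency: ω = 2π·f = 2π·2830 = 1.778e+04 rad/s.
Step 2 — Component impedances:
  Z1: Z = R = 20 Ω
  Z2: Z = R = 111 Ω
  Z3: Z = R = 2200 Ω
Step 3 — With the output port shorted to ground, the output series arm Z2 runs from the junction to ground; the shunt arm Z3 also runs from the junction to ground. They appear in parallel: Z3 || Z2 = 105.7 Ω.
Step 4 — Series with input arm Z1: Z_in = Z1 + (Z3 || Z2) = 125.7 Ω = 125.7∠0.0° Ω.
Step 5 — Source phasor: V = 10∠133.1° V = -6.833 + j7.302 V.
Step 6 — Current: I = V / Z = -0.05437 + j0.0581 A = 0.07957∠133.1° A.
Step 7 — Complex power: S = V·I* = 0.7957 VA.
Step 8 — Real power: P = Re(S) = 0.7957 W.
Step 9 — Reactive power: Q = Im(S) = 0 VAR.
Step 10 — Apparent power: |S| = 0.7957 VA.
Step 11 — Power factor: PF = P/|S| = 1 (unity).

(a) P = 0.7957 W  (b) Q = 0 VAR  (c) S = 0.7957 VA  (d) PF = 1 (unity)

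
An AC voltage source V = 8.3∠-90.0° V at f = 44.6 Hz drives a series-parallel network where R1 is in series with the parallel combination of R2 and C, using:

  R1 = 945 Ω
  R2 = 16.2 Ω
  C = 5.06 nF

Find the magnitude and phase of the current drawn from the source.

Step 1 — Angular frequency: ω = 2π·f = 2π·44.6 = 280.2 rad/s.
Step 2 — Component impedances:
  R1: Z = R = 945 Ω
  R2: Z = R = 16.2 Ω
  C: Z = 1/(jωC) = -j/(ω·C) = 0 - j7.052e+05 Ω
Step 3 — Parallel branch: R2 || C = 1/(1/R2 + 1/C) = 16.2 - j0.0003721 Ω.
Step 4 — Series with R1: Z_total = R1 + (R2 || C) = 961.2 - j0.0003721 Ω = 961.2∠-0.0° Ω.
Step 5 — Source phasor: V = 8.3∠-90.0° V = 0 - j8.3 V.
Step 6 — Ohm's law: I = V / Z_total = (0 - j8.3) / (961.2 - j0.0003721) = 3.343e-09 - j0.008635 A.
Step 7 — Convert to polar: |I| = 0.008635 A, ∠I = -90.0°.

I = 0.008635∠-90.0° A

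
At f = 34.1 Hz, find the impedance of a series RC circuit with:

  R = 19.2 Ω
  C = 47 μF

Step 1 — Angular frequency: ω = 2π·f = 2π·34.1 = 214.3 rad/s.
Step 2 — Component impedances:
  R: Z = R = 19.2 Ω
  C: Z = 1/(jωC) = -j/(ω·C) = 0 - j99.3 Ω
Step 3 — Series combination: Z_total = R + C = 19.2 - j99.3 Ω = 101.1∠-79.1° Ω.

Z = 19.2 - j99.3 Ω = 101.1∠-79.1° Ω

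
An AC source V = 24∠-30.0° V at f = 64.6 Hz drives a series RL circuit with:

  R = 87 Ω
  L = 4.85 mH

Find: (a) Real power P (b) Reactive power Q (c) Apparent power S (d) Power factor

Step 1 — Angular frequency: ω = 2π·f = 2π·64.6 = 405.9 rad/s.
Step 2 — Component impedances:
  R: Z = R = 87 Ω
  L: Z = jωL = j·405.9·0.00485 = 0 + j1.969 Ω
Step 3 — Series combination: Z_total = R + L = 87 + j1.969 Ω = 87.02∠1.3° Ω.
Step 4 — Source phasor: V = 24∠-30.0° V = 20.78 - j12 V.
Step 5 — Current: I = V / Z = 0.2357 - j0.1433 A = 0.2758∠-31.3° A.
Step 6 — Complex power: S = V·I* = 6.617 + j0.1497 VA.
Step 7 — Real power: P = Re(S) = 6.617 W.
Step 8 — Reactive power: Q = Im(S) = 0.1497 VAR.
Step 9 — Apparent power: |S| = 6.619 VA.
Step 10 — Power factor: PF = P/|S| = 0.9997 (lagging).

(a) P = 6.617 W  (b) Q = 0.1497 VAR  (c) S = 6.619 VA  (d) PF = 0.9997 (lagging)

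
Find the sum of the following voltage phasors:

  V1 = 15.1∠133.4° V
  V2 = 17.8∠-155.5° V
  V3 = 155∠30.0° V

Step 1 — Convert each phasor to rectangular form:
  V1 = 15.1·(cos(133.4°) + j·sin(133.4°)) = -10.38 + j10.97 V
  V2 = 17.8·(cos(-155.5°) + j·sin(-155.5°)) = -16.2 - j7.382 V
  V3 = 155·(cos(30.0°) + j·sin(30.0°)) = 134.2 + j77.5 V
Step 2 — Sum components: V_total = 107.7 + j81.09 V.
Step 3 — Convert to polar: |V_total| = 134.8 V, ∠V_total = 37.0°.

V_total = 134.8∠37.0° V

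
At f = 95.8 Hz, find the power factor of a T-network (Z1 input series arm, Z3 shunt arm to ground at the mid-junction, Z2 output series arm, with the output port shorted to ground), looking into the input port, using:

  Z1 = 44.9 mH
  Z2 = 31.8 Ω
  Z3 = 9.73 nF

Step 1 — Angular frequency: ω = 2π·f = 2π·95.8 = 601.9 rad/s.
Step 2 — Component impedances:
  Z1: Z = jωL = j·601.9·0.0449 = 0 + j27.03 Ω
  Z2: Z = R = 31.8 Ω
  Z3: Z = 1/(jωC) = -j/(ω·C) = 0 - j1.707e+05 Ω
Step 3 — With the output port shorted to ground, the output series arm Z2 runs from the junction to ground; the shunt arm Z3 also runs from the junction to ground. They appear in parallel: Z3 || Z2 = 31.8 - j0.005923 Ω.
Step 4 — Series with input arm Z1: Z_in = Z1 + (Z3 || Z2) = 31.8 + j27.02 Ω = 41.73∠40.4° Ω.
Step 5 — Power factor: PF = cos(φ) = Re(Z)/|Z| = 31.8/41.73 = 0.762.
Step 6 — Type: Im(Z) = 27.02 ⇒ lagging (phase φ = 40.4°).

PF = 0.762 (lagging, φ = 40.4°)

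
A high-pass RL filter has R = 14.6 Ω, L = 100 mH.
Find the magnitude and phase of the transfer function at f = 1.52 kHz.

Step 1 — Angular frequency: ω = 2π·1520 = 9550 rad/s.
Step 2 — Transfer function: H(jω) = jωL/(R + jωL).
Step 3 — Numerator jωL = j·955; denominator R + jωL = 14.6 + j955.
Step 4 — H = 0.9998 + j0.01528.
Step 5 — Magnitude: |H| = 0.9999 (-0.0 dB); phase: φ = 0.9°.

|H| = 0.9999 (-0.0 dB), φ = 0.9°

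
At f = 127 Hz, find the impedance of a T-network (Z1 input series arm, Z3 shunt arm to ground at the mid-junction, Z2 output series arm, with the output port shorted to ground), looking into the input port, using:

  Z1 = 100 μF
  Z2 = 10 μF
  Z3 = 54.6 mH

Step 1 — Angular frequency: ω = 2π·f = 2π·127 = 798 rad/s.
Step 2 — Component impedances:
  Z1: Z = 1/(jωC) = -j/(ω·C) = 0 - j12.53 Ω
  Z2: Z = 1/(jωC) = -j/(ω·C) = 0 - j125.3 Ω
  Z3: Z = jωL = j·798·0.0546 = 0 + j43.57 Ω
Step 3 — With the output port shorted to ground, the output series arm Z2 runs from the junction to ground; the shunt arm Z3 also runs from the junction to ground. They appear in parallel: Z3 || Z2 = 0 + j66.79 Ω.
Step 4 — Series with input arm Z1: Z_in = Z1 + (Z3 || Z2) = 0 + j54.26 Ω = 54.26∠90.0° Ω.

Z = 0 + j54.26 Ω = 54.26∠90.0° Ω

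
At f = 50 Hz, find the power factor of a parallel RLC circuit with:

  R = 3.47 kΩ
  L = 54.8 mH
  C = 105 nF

Step 1 — Angular frequency: ω = 2π·f = 2π·50 = 314.2 rad/s.
Step 2 — Component impedances:
  R: Z = R = 3470 Ω
  L: Z = jωL = j·314.2·0.0548 = 0 + j17.22 Ω
  C: Z = 1/(jωC) = -j/(ω·C) = 0 - j3.032e+04 Ω
Step 3 — Parallel combination: 1/Z_total = 1/R + 1/L + 1/C; Z_total = 0.08551 + j17.23 Ω = 17.23∠89.7° Ω.
Step 4 — Power factor: PF = cos(φ) = Re(Z)/|Z| = 0.085509/17.225 = 0.004964.
Step 5 — Type: Im(Z) = 17.23 ⇒ lagging (phase φ = 89.7°).

PF = 0.004964 (lagging, φ = 89.7°)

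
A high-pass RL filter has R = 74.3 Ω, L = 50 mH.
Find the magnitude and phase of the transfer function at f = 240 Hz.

Step 1 — Angular frequency: ω = 2π·240 = 1508 rad/s.
Step 2 — Transfer function: H(jω) = jωL/(R + jωL).
Step 3 — Numerator jωL = j·75.4; denominator R + jωL = 74.3 + j75.4.
Step 4 — H = 0.5073 + j0.4999.
Step 5 — Magnitude: |H| = 0.7123 (-2.9 dB); phase: φ = 44.6°.

|H| = 0.7123 (-2.9 dB), φ = 44.6°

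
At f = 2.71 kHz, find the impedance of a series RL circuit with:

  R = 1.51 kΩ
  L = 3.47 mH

Step 1 — Angular frequency: ω = 2π·f = 2π·2710 = 1.703e+04 rad/s.
Step 2 — Component impedances:
  R: Z = R = 1510 Ω
  L: Z = jωL = j·1.703e+04·0.00347 = 0 + j59.09 Ω
Step 3 — Series combination: Z_total = R + L = 1510 + j59.09 Ω = 1511∠2.2° Ω.

Z = 1510 + j59.09 Ω = 1511∠2.2° Ω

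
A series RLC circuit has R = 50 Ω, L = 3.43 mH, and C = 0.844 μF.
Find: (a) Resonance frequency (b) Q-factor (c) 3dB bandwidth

Step 1 — Resonance: ω₀ = 1/√(LC) = 1/√(0.00343·8.44e-07) = 1.859e+04 rad/s.
Step 2 — f₀ = ω₀/(2π) = 2958 Hz.
Step 3 — Series Q: Q = ω₀L/R = 1.859e+04·0.00343/50 = 1.275.
Step 4 — Bandwidth: Δω = ω₀/Q = 1.458e+04 rad/s; BW = Δω/(2π) = 2320 Hz.

(a) f₀ = 2958 Hz  (b) Q = 1.275  (c) BW = 2320 Hz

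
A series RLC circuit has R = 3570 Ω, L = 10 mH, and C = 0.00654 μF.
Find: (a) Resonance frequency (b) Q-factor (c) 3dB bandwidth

Step 1 — Resonance: ω₀ = 1/√(LC) = 1/√(0.01·6.54e-09) = 1.237e+05 rad/s.
Step 2 — f₀ = ω₀/(2π) = 1.968e+04 Hz.
Step 3 — Series Q: Q = ω₀L/R = 1.237e+05·0.01/3570 = 0.3464.
Step 4 — Bandwidth: Δω = ω₀/Q = 3.57e+05 rad/s; BW = Δω/(2π) = 5.682e+04 Hz.

(a) f₀ = 1.968e+04 Hz  (b) Q = 0.3464  (c) BW = 5.682e+04 Hz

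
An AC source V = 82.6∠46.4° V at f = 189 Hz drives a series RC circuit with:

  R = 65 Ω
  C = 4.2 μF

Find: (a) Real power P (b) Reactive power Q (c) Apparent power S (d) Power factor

Step 1 — Angular frequency: ω = 2π·f = 2π·189 = 1188 rad/s.
Step 2 — Component impedances:
  R: Z = R = 65 Ω
  C: Z = 1/(jωC) = -j/(ω·C) = 0 - j200.5 Ω
Step 3 — Series combination: Z_total = R + C = 65 - j200.5 Ω = 210.8∠-72.0° Ω.
Step 4 — Source phasor: V = 82.6∠46.4° V = 56.96 + j59.82 V.
Step 5 — Current: I = V / Z = -0.1866 + j0.3446 A = 0.3919∠118.4° A.
Step 6 — Complex power: S = V·I* = 9.983 - j30.79 VA.
Step 7 — Real power: P = Re(S) = 9.983 W.
Step 8 — Reactive power: Q = Im(S) = -30.79 VAR.
Step 9 — Apparent power: |S| = 32.37 VA.
Step 10 — Power factor: PF = P/|S| = 0.3084 (leading).

(a) P = 9.983 W  (b) Q = -30.79 VAR  (c) S = 32.37 VA  (d) PF = 0.3084 (leading)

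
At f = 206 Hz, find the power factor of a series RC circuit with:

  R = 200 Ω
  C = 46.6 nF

Step 1 — Angular frequency: ω = 2π·f = 2π·206 = 1294 rad/s.
Step 2 — Component impedances:
  R: Z = R = 200 Ω
  C: Z = 1/(jωC) = -j/(ω·C) = 0 - j1.658e+04 Ω
Step 3 — Series combination: Z_total = R + C = 200 - j1.658e+04 Ω = 1.658e+04∠-89.3° Ω.
Step 4 — Power factor: PF = cos(φ) = Re(Z)/|Z| = 200/1.658e+04 = 0.01206.
Step 5 — Type: Im(Z) = -1.658e+04 ⇒ leading (phase φ = -89.3°).

PF = 0.01206 (leading, φ = -89.3°)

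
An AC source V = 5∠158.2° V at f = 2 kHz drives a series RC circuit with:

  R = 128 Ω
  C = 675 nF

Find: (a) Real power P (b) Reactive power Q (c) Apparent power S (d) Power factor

Step 1 — Angular frequency: ω = 2π·f = 2π·2000 = 1.257e+04 rad/s.
Step 2 — Component impedances:
  R: Z = R = 128 Ω
  C: Z = 1/(jωC) = -j/(ω·C) = 0 - j117.9 Ω
Step 3 — Series combination: Z_total = R + C = 128 - j117.9 Ω = 174∠-42.6° Ω.
Step 4 — Source phasor: V = 5∠158.2° V = -4.642 + j1.857 V.
Step 5 — Current: I = V / Z = -0.02685 - j0.01022 A = 0.02873∠-159.2° A.
Step 6 — Complex power: S = V·I* = 0.1057 - j0.09733 VA.
Step 7 — Real power: P = Re(S) = 0.1057 W.
Step 8 — Reactive power: Q = Im(S) = -0.09733 VAR.
Step 9 — Apparent power: |S| = 0.1437 VA.
Step 10 — Power factor: PF = P/|S| = 0.7356 (leading).

(a) P = 0.1057 W  (b) Q = -0.09733 VAR  (c) S = 0.1437 VA  (d) PF = 0.7356 (leading)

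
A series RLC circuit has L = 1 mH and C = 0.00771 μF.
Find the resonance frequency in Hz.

Step 1 — Resonance condition Im(Z)=0 gives ω₀ = 1/√(LC).
Step 2 — ω₀ = 1/√(0.001·7.71e-09) = 3.601e+05 rad/s.
Step 3 — f₀ = ω₀/(2π) = 5.732e+04 Hz.

f₀ = 5.732e+04 Hz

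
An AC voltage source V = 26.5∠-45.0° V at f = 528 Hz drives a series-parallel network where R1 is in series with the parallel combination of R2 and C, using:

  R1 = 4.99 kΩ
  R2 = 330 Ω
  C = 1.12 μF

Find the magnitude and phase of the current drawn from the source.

Step 1 — Angular frequency: ω = 2π·f = 2π·528 = 3318 rad/s.
Step 2 — Component impedances:
  R1: Z = R = 4990 Ω
  R2: Z = R = 330 Ω
  C: Z = 1/(jωC) = -j/(ω·C) = 0 - j269.1 Ω
Step 3 — Parallel branch: R2 || C = 1/(1/R2 + 1/C) = 131.8 - j161.6 Ω.
Step 4 — Series with R1: Z_total = R1 + (R2 || C) = 5122 - j161.6 Ω = 5124∠-1.8° Ω.
Step 5 — Source phasor: V = 26.5∠-45.0° V = 18.74 - j18.74 V.
Step 6 — Ohm's law: I = V / Z_total = (18.74 - j18.74) / (5122 - j161.6) = 0.00377 - j0.00354 A.
Step 7 — Convert to polar: |I| = 0.005171 A, ∠I = -43.2°.

I = 0.005171∠-43.2° A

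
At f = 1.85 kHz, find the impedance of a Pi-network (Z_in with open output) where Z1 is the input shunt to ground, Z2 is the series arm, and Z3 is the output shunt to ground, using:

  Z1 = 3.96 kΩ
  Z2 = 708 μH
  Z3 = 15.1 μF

Step 1 — Angular frequency: ω = 2π·f = 2π·1850 = 1.162e+04 rad/s.
Step 2 — Component impedances:
  Z1: Z = R = 3960 Ω
  Z2: Z = jωL = j·1.162e+04·0.000708 = 0 + j8.23 Ω
  Z3: Z = 1/(jωC) = -j/(ω·C) = 0 - j5.697 Ω
Step 3 — With open output, the series arm Z2 and the output shunt Z3 appear in series to ground: Z2 + Z3 = 0 + j2.532 Ω.
Step 4 — Parallel with input shunt Z1: Z_in = Z1 || (Z2 + Z3) = 0.001619 + j2.532 Ω = 2.532∠90.0° Ω.

Z = 0.001619 + j2.532 Ω = 2.532∠90.0° Ω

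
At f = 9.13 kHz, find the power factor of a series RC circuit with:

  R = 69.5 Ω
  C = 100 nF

Step 1 — Angular frequency: ω = 2π·f = 2π·9130 = 5.737e+04 rad/s.
Step 2 — Component impedances:
  R: Z = R = 69.5 Ω
  C: Z = 1/(jωC) = -j/(ω·C) = 0 - j174.3 Ω
Step 3 — Series combination: Z_total = R + C = 69.5 - j174.3 Ω = 187.7∠-68.3° Ω.
Step 4 — Power factor: PF = cos(φ) = Re(Z)/|Z| = 69.5/187.7 = 0.3703.
Step 5 — Type: Im(Z) = -174.3 ⇒ leading (phase φ = -68.3°).

PF = 0.3703 (leading, φ = -68.3°)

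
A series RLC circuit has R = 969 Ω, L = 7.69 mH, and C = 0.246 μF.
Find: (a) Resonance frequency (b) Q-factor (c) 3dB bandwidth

Step 1 — Resonance condition Im(Z)=0 gives ω₀ = 1/√(LC).
Step 2 — ω₀ = 1/√(0.00769·2.46e-07) = 2.299e+04 rad/s.
Step 3 — f₀ = ω₀/(2π) = 3659 Hz.
Step 4 — Series Q: Q = ω₀L/R = 2.299e+04·0.00769/969 = 0.1825.
Step 5 — 3dB bandwidth: Δω = ω₀/Q = 1.26e+05 rad/s; BW = Δω/(2π) = 2.005e+04 Hz.

(a) f₀ = 3659 Hz  (b) Q = 0.1825  (c) BW = 2.005e+04 Hz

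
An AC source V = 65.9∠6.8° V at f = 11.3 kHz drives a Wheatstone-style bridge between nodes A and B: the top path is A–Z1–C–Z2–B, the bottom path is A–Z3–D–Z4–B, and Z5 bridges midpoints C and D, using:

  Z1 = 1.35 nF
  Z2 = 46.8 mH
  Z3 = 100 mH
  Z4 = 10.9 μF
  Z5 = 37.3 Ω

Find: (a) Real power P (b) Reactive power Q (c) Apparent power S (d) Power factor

Step 1 — Angular frequency: ω = 2π·f = 2π·1.13e+04 = 7.1e+04 rad/s.
Step 2 — Component impedances:
  Z1: Z = 1/(jωC) = -j/(ω·C) = 0 - j1.043e+04 Ω
  Z2: Z = jωL = j·7.1e+04·0.0468 = 0 + j3323 Ω
  Z3: Z = jωL = j·7.1e+04·0.1 = 0 + j7100 Ω
  Z4: Z = 1/(jωC) = -j/(ω·C) = 0 - j1.292 Ω
  Z5: Z = R = 37.3 Ω
Step 3 — Bridge requires nodal analysis (the Z5 bridge couples midpoints C and D, so the two paths cannot be reduced to a simple series/parallel combination). Setting node B to ground and injecting 1 A at node A, the 3-node admittance system at A, C, D solves to V_A = Z_AB = 169.2 + j2.222e+04 Ω = 2.222e+04∠89.6° Ω.
Step 4 — Source phasor: V = 65.9∠6.8° V = 65.44 + j7.803 V.
Step 5 — Current: I = V / Z = 0.0003735 - j0.002942 A = 0.002965∠-82.8° A.
Step 6 — Complex power: S = V·I* = 0.001488 + j0.1954 VA.
Step 7 — Real power: P = Re(S) = 0.001488 W.
Step 8 — Reactive power: Q = Im(S) = 0.1954 VAR.
Step 9 — Apparent power: |S| = 0.1954 VA.
Step 10 — Power factor: PF = P/|S| = 0.007613 (lagging).

(a) P = 0.001488 W  (b) Q = 0.1954 VAR  (c) S = 0.1954 VA  (d) PF = 0.007613 (lagging)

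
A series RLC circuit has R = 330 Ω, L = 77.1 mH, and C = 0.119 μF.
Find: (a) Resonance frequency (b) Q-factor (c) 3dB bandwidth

Step 1 — Resonance: ω₀ = 1/√(LC) = 1/√(0.0771·1.19e-07) = 1.044e+04 rad/s.
Step 2 — f₀ = ω₀/(2π) = 1662 Hz.
Step 3 — Series Q: Q = ω₀L/R = 1.044e+04·0.0771/330 = 2.439.
Step 4 — Bandwidth: Δω = ω₀/Q = 4280 rad/s; BW = Δω/(2π) = 681.2 Hz.

(a) f₀ = 1662 Hz  (b) Q = 2.439  (c) BW = 681.2 Hz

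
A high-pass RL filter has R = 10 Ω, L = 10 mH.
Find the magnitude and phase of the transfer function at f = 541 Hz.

Step 1 — Angular frequency: ω = 2π·541 = 3399 rad/s.
Step 2 — Transfer function: H(jω) = jωL/(R + jωL).
Step 3 — Numerator jωL = j·33.99; denominator R + jωL = 10 + j33.99.
Step 4 — H = 0.9203 + j0.2708.
Step 5 — Magnitude: |H| = 0.9593 (-0.4 dB); phase: φ = 16.4°.

|H| = 0.9593 (-0.4 dB), φ = 16.4°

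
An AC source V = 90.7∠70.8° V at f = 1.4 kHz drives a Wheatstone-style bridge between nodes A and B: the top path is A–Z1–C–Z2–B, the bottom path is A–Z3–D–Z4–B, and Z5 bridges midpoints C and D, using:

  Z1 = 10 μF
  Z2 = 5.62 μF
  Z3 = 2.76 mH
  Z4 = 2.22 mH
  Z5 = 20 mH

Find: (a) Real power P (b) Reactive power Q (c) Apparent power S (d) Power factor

Step 1 — Angular frequency: ω = 2π·f = 2π·1400 = 8796 rad/s.
Step 2 — Component impedances:
  Z1: Z = 1/(jωC) = -j/(ω·C) = 0 - j11.37 Ω
  Z2: Z = 1/(jωC) = -j/(ω·C) = 0 - j20.23 Ω
  Z3: Z = jωL = j·8796·0.00276 = 0 + j24.28 Ω
  Z4: Z = jωL = j·8796·0.00222 = 0 + j19.53 Ω
  Z5: Z = jωL = j·8796·0.02 = 0 + j175.9 Ω
Step 3 — Bridge requires nodal analysis (the Z5 bridge couples midpoints C and D, so the two paths cannot be reduced to a simple series/parallel combination). Setting node B to ground and injecting 1 A at node A, the 3-node admittance system at A, C, D solves to V_A = Z_AB = 0 - j116.1 Ω = 116.1∠-90.0° Ω.
Step 4 — Source phasor: V = 90.7∠70.8° V = 29.83 + j85.65 V.
Step 5 — Current: I = V / Z = -0.7376 + j0.2568 A = 0.781∠160.8° A.
Step 6 — Complex power: S = V·I* = 0 - j70.84 VA.
Step 7 — Real power: P = Re(S) = 0 W.
Step 8 — Reactive power: Q = Im(S) = -70.84 VAR.
Step 9 — Apparent power: |S| = 70.84 VA.
Step 10 — Power factor: PF = P/|S| = 0 (leading).

(a) P = 0 W  (b) Q = -70.84 VAR  (c) S = 70.84 VA  (d) PF = 0 (leading)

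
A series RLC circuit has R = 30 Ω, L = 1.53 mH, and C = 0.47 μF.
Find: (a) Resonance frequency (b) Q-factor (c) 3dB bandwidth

Step 1 — Resonance: ω₀ = 1/√(LC) = 1/√(0.00153·4.7e-07) = 3.729e+04 rad/s.
Step 2 — f₀ = ω₀/(2π) = 5935 Hz.
Step 3 — Series Q: Q = ω₀L/R = 3.729e+04·0.00153/30 = 1.902.
Step 4 — Bandwidth: Δω = ω₀/Q = 1.961e+04 rad/s; BW = Δω/(2π) = 3121 Hz.

(a) f₀ = 5935 Hz  (b) Q = 1.902  (c) BW = 3121 Hz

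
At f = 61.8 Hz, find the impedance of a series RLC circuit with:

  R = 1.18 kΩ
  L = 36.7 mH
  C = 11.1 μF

Step 1 — Angular frequency: ω = 2π·f = 2π·61.8 = 388.3 rad/s.
Step 2 — Component impedances:
  R: Z = R = 1180 Ω
  L: Z = jωL = j·388.3·0.0367 = 0 + j14.25 Ω
  C: Z = 1/(jωC) = -j/(ω·C) = 0 - j232 Ω
Step 3 — Series combination: Z_total = R + L + C = 1180 - j217.8 Ω = 1200∠-10.5° Ω.

Z = 1180 - j217.8 Ω = 1200∠-10.5° Ω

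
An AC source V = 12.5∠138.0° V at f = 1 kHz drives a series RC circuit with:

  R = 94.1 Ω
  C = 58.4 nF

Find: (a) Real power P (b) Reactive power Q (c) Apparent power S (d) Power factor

Step 1 — Angular frequency: ω = 2π·f = 2π·1000 = 6283 rad/s.
Step 2 — Component impedances:
  R: Z = R = 94.1 Ω
  C: Z = 1/(jωC) = -j/(ω·C) = 0 - j2725 Ω
Step 3 — Series combination: Z_total = R + C = 94.1 - j2725 Ω = 2727∠-88.0° Ω.
Step 4 — Source phasor: V = 12.5∠138.0° V = -9.289 + j8.364 V.
Step 5 — Current: I = V / Z = -0.003183 - j0.003299 A = 0.004584∠-134.0° A.
Step 6 — Complex power: S = V·I* = 0.001977 - j0.05727 VA.
Step 7 — Real power: P = Re(S) = 0.001977 W.
Step 8 — Reactive power: Q = Im(S) = -0.05727 VAR.
Step 9 — Apparent power: |S| = 0.0573 VA.
Step 10 — Power factor: PF = P/|S| = 0.03451 (leading).

(a) P = 0.001977 W  (b) Q = -0.05727 VAR  (c) S = 0.0573 VA  (d) PF = 0.03451 (leading)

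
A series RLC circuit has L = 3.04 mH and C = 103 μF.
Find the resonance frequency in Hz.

Step 1 — Resonance condition Im(Z)=0 gives ω₀ = 1/√(LC).
Step 2 — ω₀ = 1/√(0.00304·0.000103) = 1787 rad/s.
Step 3 — f₀ = ω₀/(2π) = 284.4 Hz.

f₀ = 284.4 Hz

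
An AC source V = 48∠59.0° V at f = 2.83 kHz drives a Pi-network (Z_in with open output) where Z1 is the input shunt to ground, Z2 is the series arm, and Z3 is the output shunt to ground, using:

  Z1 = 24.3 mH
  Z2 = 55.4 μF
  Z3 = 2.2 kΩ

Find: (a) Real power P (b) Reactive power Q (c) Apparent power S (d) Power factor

Step 1 — Angular frequency: ω = 2π·f = 2π·2830 = 1.778e+04 rad/s.
Step 2 — Component impedances:
  Z1: Z = jωL = j·1.778e+04·0.0243 = 0 + j432.1 Ω
  Z2: Z = 1/(jωC) = -j/(ω·C) = 0 - j1.015 Ω
  Z3: Z = R = 2200 Ω
Step 3 — With open output, the series arm Z2 and the output shunt Z3 appear in series to ground: Z2 + Z3 = 2200 - j1.015 Ω.
Step 4 — Parallel with input shunt Z1: Z_in = Z1 || (Z2 + Z3) = 81.73 + j416.1 Ω = 424∠78.9° Ω.
Step 5 — Source phasor: V = 48∠59.0° V = 24.72 + j41.14 V.
Step 6 — Current: I = V / Z = 0.1064 - j0.03851 A = 0.1132∠-19.9° A.
Step 7 — Complex power: S = V·I* = 1.047 + j5.332 VA.
Step 8 — Real power: P = Re(S) = 1.047 W.
Step 9 — Reactive power: Q = Im(S) = 5.332 VAR.
Step 10 — Apparent power: |S| = 5.434 VA.
Step 11 — Power factor: PF = P/|S| = 0.1927 (lagging).

(a) P = 1.047 W  (b) Q = 5.332 VAR  (c) S = 5.434 VA  (d) PF = 0.1927 (lagging)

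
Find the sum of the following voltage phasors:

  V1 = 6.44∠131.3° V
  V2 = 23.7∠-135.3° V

Step 1 — Convert each phasor to rectangular form:
  V1 = 6.44·(cos(131.3°) + j·sin(131.3°)) = -4.25 + j4.838 V
  V2 = 23.7·(cos(-135.3°) + j·sin(-135.3°)) = -16.85 - j16.67 V
Step 2 — Sum components: V_total = -21.1 - j11.83 V.
Step 3 — Convert to polar: |V_total| = 24.19 V, ∠V_total = -150.7°.

V_total = 24.19∠-150.7° V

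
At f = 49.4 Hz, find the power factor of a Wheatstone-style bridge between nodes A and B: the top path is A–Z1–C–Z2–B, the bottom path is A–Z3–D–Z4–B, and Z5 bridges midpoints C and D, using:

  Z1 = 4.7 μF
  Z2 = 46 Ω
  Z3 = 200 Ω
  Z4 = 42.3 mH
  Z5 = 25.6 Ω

Step 1 — Angular frequency: ω = 2π·f = 2π·49.4 = 310.4 rad/s.
Step 2 — Component impedances:
  Z1: Z = 1/(jωC) = -j/(ω·C) = 0 - j685.5 Ω
  Z2: Z = R = 46 Ω
  Z3: Z = R = 200 Ω
  Z4: Z = jωL = j·310.4·0.0423 = 0 + j13.13 Ω
  Z5: Z = R = 25.6 Ω
Step 3 — Bridge requires nodal analysis (the Z5 bridge couples midpoints C and D, so the two paths cannot be reduced to a simple series/parallel combination). Setting node B to ground and injecting 1 A at node A, the 3-node admittance system at A, C, D solves to V_A = Z_AB = 187.8 - j41.63 Ω = 192.3∠-12.5° Ω.
Step 4 — Power factor: PF = cos(φ) = Re(Z)/|Z| = 187.78/192.34 = 0.9763.
Step 5 — Type: Im(Z) = -41.63 ⇒ leading (phase φ = -12.5°).

PF = 0.9763 (leading, φ = -12.5°)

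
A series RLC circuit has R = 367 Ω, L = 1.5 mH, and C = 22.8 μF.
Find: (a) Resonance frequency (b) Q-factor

Step 1 — Resonance condition Im(Z)=0 gives ω₀ = 1/√(LC).
Step 2 — ω₀ = 1/√(0.0015·2.28e-05) = 5407 rad/s.
Step 3 — f₀ = ω₀/(2π) = 860.6 Hz.
Step 4 — Series Q: Q = ω₀L/R = 5407·0.0015/367 = 0.0221.

(a) f₀ = 860.6 Hz  (b) Q = 0.0221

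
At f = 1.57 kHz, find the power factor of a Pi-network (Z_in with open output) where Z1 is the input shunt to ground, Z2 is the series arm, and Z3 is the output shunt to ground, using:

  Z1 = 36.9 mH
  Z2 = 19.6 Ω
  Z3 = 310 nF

Step 1 — Angular frequency: ω = 2π·f = 2π·1570 = 9865 rad/s.
Step 2 — Component impedances:
  Z1: Z = jωL = j·9865·0.0369 = 0 + j364 Ω
  Z2: Z = R = 19.6 Ω
  Z3: Z = 1/(jωC) = -j/(ω·C) = 0 - j327 Ω
Step 3 — With open output, the series arm Z2 and the output shunt Z3 appear in series to ground: Z2 + Z3 = 19.6 - j327 Ω.
Step 4 — Parallel with input shunt Z1: Z_in = Z1 || (Z2 + Z3) = 1482 - j2433 Ω = 2848∠-58.7° Ω.
Step 5 — Power factor: PF = cos(φ) = Re(Z)/|Z| = 1481.6/2848.2 = 0.5202.
Step 6 — Type: Im(Z) = -2433 ⇒ leading (phase φ = -58.7°).

PF = 0.5202 (leading, φ = -58.7°)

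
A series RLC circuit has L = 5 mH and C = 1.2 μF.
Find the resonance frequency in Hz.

Step 1 — Resonance condition Im(Z)=0 gives ω₀ = 1/√(LC).
Step 2 — ω₀ = 1/√(0.005·1.2e-06) = 1.291e+04 rad/s.
Step 3 — f₀ = ω₀/(2π) = 2055 Hz.

f₀ = 2055 Hz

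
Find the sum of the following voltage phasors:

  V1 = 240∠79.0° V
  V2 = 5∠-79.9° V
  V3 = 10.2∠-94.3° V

Step 1 — Convert each phasor to rectangular form:
  V1 = 240·(cos(79.0°) + j·sin(79.0°)) = 45.79 + j235.6 V
  V2 = 5·(cos(-79.9°) + j·sin(-79.9°)) = 0.8768 - j4.923 V
  V3 = 10.2·(cos(-94.3°) + j·sin(-94.3°)) = -0.7648 - j10.17 V
Step 2 — Sum components: V_total = 45.91 + j220.5 V.
Step 3 — Convert to polar: |V_total| = 225.2 V, ∠V_total = 78.2°.

V_total = 225.2∠78.2° V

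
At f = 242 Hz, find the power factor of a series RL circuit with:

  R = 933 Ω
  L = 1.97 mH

Step 1 — Angular frequency: ω = 2π·f = 2π·242 = 1521 rad/s.
Step 2 — Component impedances:
  R: Z = R = 933 Ω
  L: Z = jωL = j·1521·0.00197 = 0 + j2.995 Ω
Step 3 — Series combination: Z_total = R + L = 933 + j2.995 Ω = 933∠0.2° Ω.
Step 4 — Power factor: PF = cos(φ) = Re(Z)/|Z| = 933/933 = 1.
Step 5 — Type: Im(Z) = 2.995 ⇒ lagging (phase φ = 0.2°).

PF = 1 (lagging, φ = 0.2°)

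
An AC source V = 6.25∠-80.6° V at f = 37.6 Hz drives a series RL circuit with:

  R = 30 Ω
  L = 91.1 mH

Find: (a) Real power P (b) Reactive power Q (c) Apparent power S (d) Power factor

Step 1 — Angular frequency: ω = 2π·f = 2π·37.6 = 236.2 rad/s.
Step 2 — Component impedances:
  R: Z = R = 30 Ω
  L: Z = jωL = j·236.2·0.0911 = 0 + j21.52 Ω
Step 3 — Series combination: Z_total = R + L = 30 + j21.52 Ω = 36.92∠35.7° Ω.
Step 4 — Source phasor: V = 6.25∠-80.6° V = 1.021 - j6.166 V.
Step 5 — Current: I = V / Z = -0.07489 - j0.1518 A = 0.1693∠-116.3° A.
Step 6 — Complex power: S = V·I* = 0.8596 + j0.6167 VA.
Step 7 — Real power: P = Re(S) = 0.8596 W.
Step 8 — Reactive power: Q = Im(S) = 0.6167 VAR.
Step 9 — Apparent power: |S| = 1.058 VA.
Step 10 — Power factor: PF = P/|S| = 0.8125 (lagging).

(a) P = 0.8596 W  (b) Q = 0.6167 VAR  (c) S = 1.058 VA  (d) PF = 0.8125 (lagging)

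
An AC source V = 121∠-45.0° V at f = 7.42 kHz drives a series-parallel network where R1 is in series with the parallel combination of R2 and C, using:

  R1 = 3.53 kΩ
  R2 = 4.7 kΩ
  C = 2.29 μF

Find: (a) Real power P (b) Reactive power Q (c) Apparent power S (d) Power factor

Step 1 — Angular frequency: ω = 2π·f = 2π·7420 = 4.662e+04 rad/s.
Step 2 — Component impedances:
  R1: Z = R = 3530 Ω
  R2: Z = R = 4700 Ω
  C: Z = 1/(jωC) = -j/(ω·C) = 0 - j9.367 Ω
Step 3 — Parallel branch: R2 || C = 1/(1/R2 + 1/C) = 0.01867 - j9.367 Ω.
Step 4 — Series with R1: Z_total = R1 + (R2 || C) = 3530 - j9.367 Ω = 3530∠-0.2° Ω.
Step 5 — Source phasor: V = 121∠-45.0° V = 85.56 - j85.56 V.
Step 6 — Current: I = V / Z = 0.0243 - j0.02417 A = 0.03428∠-44.8° A.
Step 7 — Complex power: S = V·I* = 4.148 - j0.01101 VA.
Step 8 — Real power: P = Re(S) = 4.148 W.
Step 9 — Reactive power: Q = Im(S) = -0.01101 VAR.
Step 10 — Apparent power: |S| = 4.148 VA.
Step 11 — Power factor: PF = P/|S| = 1 (leading).

(a) P = 4.148 W  (b) Q = -0.01101 VAR  (c) S = 4.148 VA  (d) PF = 1 (leading)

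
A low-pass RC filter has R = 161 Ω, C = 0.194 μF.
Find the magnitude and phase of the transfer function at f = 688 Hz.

Step 1 — Angular frequency: ω = 2π·688 = 4323 rad/s.
Step 2 — Transfer function: H(jω) = 1/(1 + jωRC).
Step 3 — Denominator: 1 + jωRC = 1 + j·4323·161·1.94e-07 = 1 + j0.135.
Step 4 — H = 0.9821 - j0.1326.
Step 5 — Magnitude: |H| = 0.991 (-0.1 dB); phase: φ = -7.7°.

|H| = 0.991 (-0.1 dB), φ = -7.7°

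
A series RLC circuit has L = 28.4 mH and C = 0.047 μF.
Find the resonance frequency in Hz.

Step 1 — Resonance condition Im(Z)=0 gives ω₀ = 1/√(LC).
Step 2 — ω₀ = 1/√(0.0284·4.7e-08) = 2.737e+04 rad/s.
Step 3 — f₀ = ω₀/(2π) = 4356 Hz.

f₀ = 4356 Hz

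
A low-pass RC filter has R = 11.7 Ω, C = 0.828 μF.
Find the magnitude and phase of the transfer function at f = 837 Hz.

Step 1 — Angular frequency: ω = 2π·837 = 5259 rad/s.
Step 2 — Transfer function: H(jω) = 1/(1 + jωRC).
Step 3 — Denominator: 1 + jωRC = 1 + j·5259·11.7·8.28e-07 = 1 + j0.05095.
Step 4 — H = 0.9974 - j0.05082.
Step 5 — Magnitude: |H| = 0.9987 (-0.0 dB); phase: φ = -2.9°.

|H| = 0.9987 (-0.0 dB), φ = -2.9°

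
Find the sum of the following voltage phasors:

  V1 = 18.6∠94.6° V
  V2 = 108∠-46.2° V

Step 1 — Convert each phasor to rectangular form:
  V1 = 18.6·(cos(94.6°) + j·sin(94.6°)) = -1.492 + j18.54 V
  V2 = 108·(cos(-46.2°) + j·sin(-46.2°)) = 74.75 - j77.95 V
Step 2 — Sum components: V_total = 73.26 - j59.41 V.
Step 3 — Convert to polar: |V_total| = 94.32 V, ∠V_total = -39.0°.

V_total = 94.32∠-39.0° V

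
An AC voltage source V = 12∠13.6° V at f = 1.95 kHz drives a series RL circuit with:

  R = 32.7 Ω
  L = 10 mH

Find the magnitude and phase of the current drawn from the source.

Step 1 — Angular frequency: ω = 2π·f = 2π·1950 = 1.225e+04 rad/s.
Step 2 — Component impedances:
  R: Z = R = 32.7 Ω
  L: Z = jωL = j·1.225e+04·0.01 = 0 + j122.5 Ω
Step 3 — Series combination: Z_total = R + L = 32.7 + j122.5 Ω = 126.8∠75.1° Ω.
Step 4 — Source phasor: V = 12∠13.6° V = 11.66 + j2.822 V.
Step 5 — Ohm's law: I = V / Z_total = (11.66 + j2.822) / (32.7 + j122.5) = 0.04522 - j0.08313 A.
Step 6 — Convert to polar: |I| = 0.09463 A, ∠I = -61.5°.

I = 0.09463∠-61.5° A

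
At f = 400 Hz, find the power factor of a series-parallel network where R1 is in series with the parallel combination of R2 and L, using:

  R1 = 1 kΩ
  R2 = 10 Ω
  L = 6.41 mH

Step 1 — Angular frequency: ω = 2π·f = 2π·400 = 2513 rad/s.
Step 2 — Component impedances:
  R1: Z = R = 1000 Ω
  R2: Z = R = 10 Ω
  L: Z = jωL = j·2513·0.00641 = 0 + j16.11 Ω
Step 3 — Parallel branch: R2 || L = 1/(1/R2 + 1/L) = 7.219 + j4.481 Ω.
Step 4 — Series with R1: Z_total = R1 + (R2 || L) = 1007 + j4.481 Ω = 1007∠0.3° Ω.
Step 5 — Power factor: PF = cos(φ) = Re(Z)/|Z| = 1007/1007 = 1.
Step 6 — Type: Im(Z) = 4.481 ⇒ lagging (phase φ = 0.3°).

PF = 1 (lagging, φ = 0.3°)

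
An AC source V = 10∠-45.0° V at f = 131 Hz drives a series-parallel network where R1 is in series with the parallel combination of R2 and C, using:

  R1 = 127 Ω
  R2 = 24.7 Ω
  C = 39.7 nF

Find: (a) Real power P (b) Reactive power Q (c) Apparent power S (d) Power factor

Step 1 — Angular frequency: ω = 2π·f = 2π·131 = 823.1 rad/s.
Step 2 — Component impedances:
  R1: Z = R = 127 Ω
  R2: Z = R = 24.7 Ω
  C: Z = 1/(jωC) = -j/(ω·C) = 0 - j3.06e+04 Ω
Step 3 — Parallel branch: R2 || C = 1/(1/R2 + 1/C) = 24.7 - j0.01994 Ω.
Step 4 — Series with R1: Z_total = R1 + (R2 || C) = 151.7 - j0.01994 Ω = 151.7∠-0.0° Ω.
Step 5 — Source phasor: V = 10∠-45.0° V = 7.071 - j7.071 V.
Step 6 — Current: I = V / Z = 0.04662 - j0.04661 A = 0.06592∠-45.0° A.
Step 7 — Complex power: S = V·I* = 0.6592 - j8.663e-05 VA.
Step 8 — Real power: P = Re(S) = 0.6592 W.
Step 9 — Reactive power: Q = Im(S) = -8.663e-05 VAR.
Step 10 — Apparent power: |S| = 0.6592 VA.
Step 11 — Power factor: PF = P/|S| = 1 (leading).

(a) P = 0.6592 W  (b) Q = -8.663e-05 VAR  (c) S = 0.6592 VA  (d) PF = 1 (leading)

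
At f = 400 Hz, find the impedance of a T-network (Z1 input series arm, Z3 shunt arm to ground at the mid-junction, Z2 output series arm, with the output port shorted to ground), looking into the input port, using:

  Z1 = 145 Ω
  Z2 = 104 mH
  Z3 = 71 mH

Step 1 — Angular frequency: ω = 2π·f = 2π·400 = 2513 rad/s.
Step 2 — Component impedances:
  Z1: Z = R = 145 Ω
  Z2: Z = jωL = j·2513·0.104 = 0 + j261.4 Ω
  Z3: Z = jωL = j·2513·0.071 = 0 + j178.4 Ω
Step 3 — With the output port shorted to ground, the output series arm Z2 runs from the junction to ground; the shunt arm Z3 also runs from the junction to ground. They appear in parallel: Z3 || Z2 = 0 + j106 Ω.
Step 4 — Series with input arm Z1: Z_in = Z1 + (Z3 || Z2) = 145 + j106 Ω = 179.6∠36.2° Ω.

Z = 145 + j106 Ω = 179.6∠36.2° Ω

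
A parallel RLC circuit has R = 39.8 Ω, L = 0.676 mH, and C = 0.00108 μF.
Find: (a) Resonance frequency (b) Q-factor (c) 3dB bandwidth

Step 1 — Resonance: ω₀ = 1/√(LC) = 1/√(0.000676·1.08e-09) = 1.17e+06 rad/s.
Step 2 — f₀ = ω₀/(2π) = 1.863e+05 Hz.
Step 3 — Parallel Q: Q = R/(ω₀L) = 39.8/(1.17e+06·0.000676) = 0.05031.
Step 4 — Bandwidth: Δω = ω₀/Q = 2.326e+07 rad/s; BW = Δω/(2π) = 3.703e+06 Hz.

(a) f₀ = 1.863e+05 Hz  (b) Q = 0.05031  (c) BW = 3.703e+06 Hz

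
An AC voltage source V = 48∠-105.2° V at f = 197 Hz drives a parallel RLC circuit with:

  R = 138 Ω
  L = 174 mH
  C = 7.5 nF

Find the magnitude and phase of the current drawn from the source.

Step 1 — Angular frequency: ω = 2π·f = 2π·197 = 1238 rad/s.
Step 2 — Component impedances:
  R: Z = R = 138 Ω
  L: Z = jωL = j·1238·0.174 = 0 + j215.4 Ω
  C: Z = 1/(jωC) = -j/(ω·C) = 0 - j1.077e+05 Ω
Step 3 — Parallel combination: 1/Z_total = 1/R + 1/L + 1/C; Z_total = 97.95 + j62.63 Ω = 116.3∠32.6° Ω.
Step 4 — Source phasor: V = 48∠-105.2° V = -12.59 - j46.32 V.
Step 5 — Ohm's law: I = V / Z_total = (-12.59 - j46.32) / (97.95 + j62.63) = -0.3058 - j0.2773 A.
Step 6 — Convert to polar: |I| = 0.4129 A, ∠I = -137.8°.

I = 0.4129∠-137.8° A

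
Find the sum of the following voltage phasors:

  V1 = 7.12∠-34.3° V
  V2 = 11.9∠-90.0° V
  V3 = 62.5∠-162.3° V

Step 1 — Convert each phasor to rectangular form:
  V1 = 7.12·(cos(-34.3°) + j·sin(-34.3°)) = 5.882 - j4.012 V
  V2 = 11.9·(cos(-90.0°) + j·sin(-90.0°)) = 0 - j11.9 V
  V3 = 62.5·(cos(-162.3°) + j·sin(-162.3°)) = -59.54 - j19 V
Step 2 — Sum components: V_total = -53.66 - j34.91 V.
Step 3 — Convert to polar: |V_total| = 64.02 V, ∠V_total = -146.9°.

V_total = 64.02∠-146.9° V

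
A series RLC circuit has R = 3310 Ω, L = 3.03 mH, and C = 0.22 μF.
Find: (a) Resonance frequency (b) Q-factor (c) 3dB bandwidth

Step 1 — Resonance condition Im(Z)=0 gives ω₀ = 1/√(LC).
Step 2 — ω₀ = 1/√(0.00303·2.2e-07) = 3.873e+04 rad/s.
Step 3 — f₀ = ω₀/(2π) = 6164 Hz.
Step 4 — Series Q: Q = ω₀L/R = 3.873e+04·0.00303/3310 = 0.03546.
Step 5 — 3dB bandwidth: Δω = ω₀/Q = 1.092e+06 rad/s; BW = Δω/(2π) = 1.739e+05 Hz.

(a) f₀ = 6164 Hz  (b) Q = 0.03546  (c) BW = 1.739e+05 Hz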